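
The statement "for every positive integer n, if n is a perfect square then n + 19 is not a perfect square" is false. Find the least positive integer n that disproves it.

n = 81

A counterexample is any positive integer n such that n is a perfect square but n + 19 is a perfect square; we check each in order.
The first 8 eligible values, up to n = 64, all satisfy the conclusion.
n = 81: 81 = 9² and 81 + 19 = 100 = 10².
Thus n = 81 disproves the claim, and no smaller n works.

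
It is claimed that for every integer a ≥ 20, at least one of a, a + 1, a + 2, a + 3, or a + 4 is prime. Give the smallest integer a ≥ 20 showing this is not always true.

We need the least integer a ≥ 20 for which a, a + 1, a + 2, a + 3, a + 4 are all composite.
a = 20: 23 is prime.
a = 21: 23 is prime.
a = 22: 23 is prime.
a = 23: 23 is prime.
a = 24: 24 = 2 × 12; 25 = 5 × 5; 26 = 2 × 13; 27 = 3 × 9; 28 = 2 × 14 — all composite.

a = 24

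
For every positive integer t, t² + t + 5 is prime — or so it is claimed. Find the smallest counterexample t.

Check each positive integer t in order until t² + t + 5 is not prime.
t = 1: t² + t + 5 = 7, prime.
t = 2: t² + t + 5 = 11, prime.
t = 3: t² + t + 5 = 17, prime.
t = 4: t² + t + 5 = 25 = 5 × 5, composite.
Hence t = 4 is a counterexample.

t = 4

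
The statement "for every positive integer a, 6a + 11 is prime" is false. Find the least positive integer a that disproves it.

We need the least positive integer a for which 6a + 11 is not prime.
For a = 1, 2, 3 the conclusion holds.
a = 4: 6a + 11 = 35 = 5 × 7, composite.

a = 4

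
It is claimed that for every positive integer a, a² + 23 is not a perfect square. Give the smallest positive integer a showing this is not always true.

a = 11

Check each positive integer a in order until a² + 23 is a perfect square.
For a = 1, 2, 3, 4, 5, 6, 7, 8, 9, 10 the conclusion holds.
a = 11: 11² + 23 = 144 = 12², a perfect square.
Thus a = 11 disproves the claim, and no smaller a works.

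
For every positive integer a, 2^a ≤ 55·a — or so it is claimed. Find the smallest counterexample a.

A counterexample is any positive integer a such that 2^a > 55·a; we check each in order.
a = 1: 2^a = 2 and 55·a = 55, so 2 ≤ 55.
a = 2: 2^a = 4 and 55·a = 110, so 4 ≤ 110.
a = 3: 2^a = 8 and 55·a = 165, so 8 ≤ 165.
a = 4: 2^a = 16 and 55·a = 220, so 16 ≤ 220.
a = 5: 2^a = 32 and 55·a = 275, so 32 ≤ 275.
a = 6: 2^a = 64 and 55·a = 330, so 64 ≤ 330.
a = 7: 2^a = 128 and 55·a = 385, so 128 ≤ 385.
a = 8: 2^a = 256 and 55·a = 440, so 256 ≤ 440.
a = 9: 2^a = 512 and 55·a = 495, so 512 > 495.
Thus a = 9 disproves the claim, and no smaller a works.

a = 9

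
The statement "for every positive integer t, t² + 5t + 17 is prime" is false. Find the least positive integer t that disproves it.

A counterexample is any positive integer t such that t² + 5t + 17 is not prime; we check each in order.
For t = 1, 2, 3, 4, 5, 6, 7 the conclusion holds.
t = 8: t² + 5t + 17 = 121 = 11 × 11, composite.

t = 8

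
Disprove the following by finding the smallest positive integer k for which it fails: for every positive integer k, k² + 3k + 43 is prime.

k = 39

We need the least positive integer k for which k² + 3k + 43 is not prime.
For k = 1, 2, 3, 4, …, 36, 37, 38 the conclusion holds.
k = 39: k² + 3k + 43 = 1681 = 41 × 41, composite.
Hence k = 39 is a counterexample.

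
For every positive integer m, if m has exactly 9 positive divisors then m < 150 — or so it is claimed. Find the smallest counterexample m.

A counterexample is any positive integer m such that m has exactly 9 positive divisors but the claim fails; we check each in order.
For m = 36, 100 the conclusion holds.
m = 196: τ(196) = 9; 196 ≥ 150.

m = 196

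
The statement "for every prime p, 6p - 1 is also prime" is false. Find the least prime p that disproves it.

For p = 2, 3, 5, 7 the conclusion holds.
p = 11: 6p - 1 = 65 = 5 × 13, not prime.

p = 11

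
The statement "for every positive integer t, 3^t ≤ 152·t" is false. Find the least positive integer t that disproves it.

t = 7

A counterexample is any positive integer t such that 3^t > 152·t; we check each in order.
The first 6 eligible values, up to t = 6, all satisfy the conclusion.
t = 7: 3^t = 2187 and 152·t = 1064, so 2187 > 1064.
Thus t = 7 disproves the claim, and no smaller t works.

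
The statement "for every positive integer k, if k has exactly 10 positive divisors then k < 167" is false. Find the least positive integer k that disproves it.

The first 4 eligible values, up to k = 162, all satisfy the conclusion.
k = 176: τ(176) = 10; 176 ≥ 167.
So k = 176 is the smallest counterexample.

k = 176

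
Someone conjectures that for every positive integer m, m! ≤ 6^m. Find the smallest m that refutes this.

m = 14

The first 13 eligible values, up to m = 13, all satisfy the conclusion.
m = 14: m! = 87178291200 and 6^m = 78364164096, so 87178291200 > 78364164096.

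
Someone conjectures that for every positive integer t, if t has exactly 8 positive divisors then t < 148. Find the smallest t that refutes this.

t = 152

We need the least positive integer t for which t has exactly 8 positive divisors but the claim fails.
The first 20 eligible values, up to t = 138, all satisfy the conclusion.
t = 152: τ(152) = 8; 152 ≥ 148.
Thus t = 152 disproves the claim, and no smaller t works.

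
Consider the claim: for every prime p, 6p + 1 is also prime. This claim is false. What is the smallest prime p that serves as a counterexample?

A counterexample is any prime p such that 6p + 1 is not prime; we check each in order.
p = 2: 6p + 1 = 13, prime.
p = 3: 6p + 1 = 19, prime.
p = 5: 6p + 1 = 31, prime.
p = 7: 6p + 1 = 43, prime.
p = 11: 6p + 1 = 67, prime.
p = 13: 6p + 1 = 79, prime.
p = 17: 6p + 1 = 103, prime.
p = 19: 6p + 1 = 115 = 5 × 23, not prime.
So p = 19 is the smallest counterexample.

p = 19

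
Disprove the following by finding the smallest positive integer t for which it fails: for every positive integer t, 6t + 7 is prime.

Check each positive integer t in order until 6t + 7 is not prime.
For t = 1, 2 the conclusion holds.
t = 3: 6t + 7 = 25 = 5 × 5, composite.

t = 3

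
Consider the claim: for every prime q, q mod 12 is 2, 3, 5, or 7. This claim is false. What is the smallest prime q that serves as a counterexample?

q = 11

Check each prime q in order until the claim fails.
The first 4 eligible values, up to q = 7, all satisfy the conclusion.
q = 11: 11 mod 12 = 11 — not in {2, 3, 5, 7}.
Thus q = 11 disproves the claim, and no smaller q works.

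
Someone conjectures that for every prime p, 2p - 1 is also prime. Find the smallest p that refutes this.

For p = 2, 3 the conclusion holds.
p = 5: 2p - 1 = 9 = 3 × 3, not prime.
So p = 5 is the smallest counterexample.

p = 5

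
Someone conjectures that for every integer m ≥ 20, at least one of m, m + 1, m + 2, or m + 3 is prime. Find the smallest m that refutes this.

A counterexample is any integer m ≥ 20 such that m, m + 1, m + 2, m + 3 are all composite; we check each in order.
The first 4 eligible values, up to m = 23, all satisfy the conclusion.
m = 24: 24 = 2 × 12; 25 = 5 × 5; 26 = 2 × 13; 27 = 3 × 9 — all composite.
Hence m = 24 is a counterexample.

m = 24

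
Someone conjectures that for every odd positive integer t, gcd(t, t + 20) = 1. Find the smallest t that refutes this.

Check each odd positive integer t in order until gcd(t, t + 20) > 1.
t = 1: gcd(1, 21) = 1.
t = 3: gcd(3, 23) = 1.
t = 5: gcd(5, 25) = 5.

t = 5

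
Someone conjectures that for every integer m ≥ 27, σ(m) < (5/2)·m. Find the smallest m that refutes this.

m = 36

Check each integer m ≥ 27 in order until the claim fails.
The first 9 eligible values, up to m = 35, all satisfy the conclusion.
m = 36: σ(36) = 91; 91 ≥ 90.
Hence m = 36 is a counterexample.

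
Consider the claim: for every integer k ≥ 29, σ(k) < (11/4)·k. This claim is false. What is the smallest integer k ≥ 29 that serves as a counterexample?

k = 60

A counterexample is any integer k ≥ 29 such that the claim fails; we check each in order.
For k = 29, 30, 31, 32, …, 57, 58, 59 the conclusion holds.
k = 60: σ(60) = 168; 168 ≥ 165.
Hence k = 60 is a counterexample.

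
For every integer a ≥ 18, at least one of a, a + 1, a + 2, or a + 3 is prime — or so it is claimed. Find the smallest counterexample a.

a = 24

a = 18: 19 is prime.
a = 19: 19 is prime.
a = 20: 23 is prime.
a = 21: 23 is prime.
a = 22: 23 is prime.
a = 23: 23 is prime.
a = 24: 24 = 2 × 12; 25 = 5 × 5; 26 = 2 × 13; 27 = 3 × 9 — all composite.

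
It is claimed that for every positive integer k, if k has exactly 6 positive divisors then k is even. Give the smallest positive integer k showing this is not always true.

Check each positive integer k in order until k has exactly 6 positive divisors but k is odd.
For k = 12, 18, 20, 28, 32, 44 the conclusion holds.
k = 45: divisors of 45: 1, 3, 5, 9, 15, 45; 45 is odd.

k = 45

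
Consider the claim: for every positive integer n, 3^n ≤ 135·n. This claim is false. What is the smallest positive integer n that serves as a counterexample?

n = 7

A counterexample is any positive integer n such that 3^n > 135·n; we check each in order.
For n = 1, 2, 3, 4, 5, 6 the conclusion holds.
n = 7: 3^n = 2187 and 135·n = 945, so 2187 > 945.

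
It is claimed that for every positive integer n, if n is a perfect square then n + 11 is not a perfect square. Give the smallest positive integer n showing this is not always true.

The first 4 eligible values, up to n = 16, all satisfy the conclusion.
n = 25: 25 = 5² and 25 + 11 = 36 = 6².
Hence n = 25 is a counterexample.

n = 25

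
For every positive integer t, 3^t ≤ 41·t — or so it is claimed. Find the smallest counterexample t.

A counterexample is any positive integer t such that 3^t > 41·t; we check each in order.
The first 4 eligible values, up to t = 4, all satisfy the conclusion.
t = 5: 3^t = 243 and 41·t = 205, so 243 > 205.
Hence t = 5 is a counterexample.

t = 5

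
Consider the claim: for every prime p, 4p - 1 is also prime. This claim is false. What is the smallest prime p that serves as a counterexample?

p = 7

We need the least prime p for which 4p - 1 is not prime.
p = 2: 4p - 1 = 7, prime.
p = 3: 4p - 1 = 11, prime.
p = 5: 4p - 1 = 19, prime.
p = 7: 4p - 1 = 27 = 3 × 9, not prime.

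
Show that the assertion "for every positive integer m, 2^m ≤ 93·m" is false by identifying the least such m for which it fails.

m = 10

A counterexample is any positive integer m such that 2^m > 93·m; we check each in order.
The first 9 eligible values, up to m = 9, all satisfy the conclusion.
m = 10: 2^m = 1024 and 93·m = 930, so 1024 > 930.
Thus m = 10 disproves the claim, and no smaller m works.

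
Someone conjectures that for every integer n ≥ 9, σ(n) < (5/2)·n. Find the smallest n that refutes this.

For n = 9, 10, 11, 12, …, 21, 22, 23 the conclusion holds.
n = 24: σ(24) = 60; 60 ≥ 60.

n = 24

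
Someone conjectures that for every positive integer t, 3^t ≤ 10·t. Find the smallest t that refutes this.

t = 4

A counterexample is any positive integer t such that 3^t > 10·t; we check each in order.
For t = 1, 2, 3 the conclusion holds.
t = 4: 3^t = 81 and 10·t = 40, so 81 > 40.
Thus t = 4 disproves the claim, and no smaller t works.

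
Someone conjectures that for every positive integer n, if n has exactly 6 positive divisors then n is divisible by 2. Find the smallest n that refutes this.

n = 45

n = 12: τ(12) = 6; 12 mod 2 = 0.
n = 18: τ(18) = 6; 18 mod 2 = 0.
n = 20: τ(20) = 6; 20 mod 2 = 0.
n = 28: τ(28) = 6; 28 mod 2 = 0.
n = 32: τ(32) = 6; 32 mod 2 = 0.
n = 44: τ(44) = 6; 44 mod 2 = 0.
n = 45: τ(45) = 6; 45 mod 2 = 1.
Hence n = 45 is a counterexample.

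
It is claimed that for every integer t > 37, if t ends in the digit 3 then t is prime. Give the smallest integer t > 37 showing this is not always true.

A counterexample is any integer t > 37 such that t ends in the digit 3 but t is not prime; we check each in order.
For t = 43, 53 the conclusion holds.
t = 63: 63 ends in 3; 63 = 3 × 21, composite.
So t = 63 is the smallest counterexample.

t = 63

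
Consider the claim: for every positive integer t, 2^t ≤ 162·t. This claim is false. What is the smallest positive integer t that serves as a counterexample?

We need the least positive integer t for which 2^t > 162·t.
For t = 1, 2, 3, 4, 5, 6, 7, 8, 9, 10 the conclusion holds.
t = 11: 2^t = 2048 and 162·t = 1782, so 2048 > 1782.
So t = 11 is the smallest counterexample.

t = 11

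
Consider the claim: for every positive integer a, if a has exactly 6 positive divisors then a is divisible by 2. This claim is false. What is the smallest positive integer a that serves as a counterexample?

a = 45

Check each positive integer a in order until a has exactly 6 positive divisors but a is not divisible by 2.
For a = 12, 18, 20, 28, 32, 44 the conclusion holds.
a = 45: τ(45) = 6; 45 mod 2 = 1.
Hence a = 45 is a counterexample.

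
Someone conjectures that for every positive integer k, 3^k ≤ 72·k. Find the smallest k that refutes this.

k = 6

k = 1: 3^k = 3 and 72·k = 72, so 3 ≤ 72.
k = 2: 3^k = 9 and 72·k = 144, so 9 ≤ 144.
k = 3: 3^k = 27 and 72·k = 216, so 27 ≤ 216.
k = 4: 3^k = 81 and 72·k = 288, so 81 ≤ 288.
k = 5: 3^k = 243 and 72·k = 360, so 243 ≤ 360.
k = 6: 3^k = 729 and 72·k = 432, so 729 > 432.
Hence k = 6 is a counterexample.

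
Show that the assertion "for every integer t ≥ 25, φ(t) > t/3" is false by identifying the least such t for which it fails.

t = 25: φ(25) = 20 and 25/3 = 25/3, so φ(25) > 25/3.
t = 26: φ(26) = 12 and 26/3 = 26/3, so φ(26) > 26/3.
t = 27: φ(27) = 18 and 27/3 = 9, so φ(27) > 27/3.
t = 28: φ(28) = 12 and 28/3 = 28/3, so φ(28) > 28/3.
t = 29: φ(29) = 28 and 29/3 = 29/3, so φ(29) > 29/3.
t = 30: φ(30) = 8 and 30/3 = 10, so φ(30) ≤ 30/3.
Hence t = 30 is a counterexample.

t = 30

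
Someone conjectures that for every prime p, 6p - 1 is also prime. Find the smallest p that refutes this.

p = 11

Check each prime p in order until 6p - 1 is not prime.
The first 4 eligible values, up to p = 7, all satisfy the conclusion.
p = 11: 6p - 1 = 65 = 5 × 13, not prime.
So p = 11 is the smallest counterexample.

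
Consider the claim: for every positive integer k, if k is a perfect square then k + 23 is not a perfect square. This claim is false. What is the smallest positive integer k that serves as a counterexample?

k = 121

We need the least positive integer k for which k is a perfect square but k + 23 is a perfect square.
For k = 1, 4, 9, 16, 25, 36, 49, 64, 81, 100 the conclusion holds.
k = 121: 121 = 11² and 121 + 23 = 144 = 12².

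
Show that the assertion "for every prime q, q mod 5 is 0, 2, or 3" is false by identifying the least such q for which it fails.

q = 11

We need the least prime q for which the claim fails.
For q = 2, 3, 5, 7 the conclusion holds.
q = 11: 11 mod 5 = 1 — not in {0, 2, 3}.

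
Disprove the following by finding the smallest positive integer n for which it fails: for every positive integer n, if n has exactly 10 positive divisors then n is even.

n = 405

The first 9 eligible values, up to n = 368, all satisfy the conclusion.
n = 405: divisors of 405: 10 divisors; 405 is odd.
Hence n = 405 is a counterexample.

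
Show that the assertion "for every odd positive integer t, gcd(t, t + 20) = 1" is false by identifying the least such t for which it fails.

t = 1: gcd(1, 21) = 1.
t = 3: gcd(3, 23) = 1.
t = 5: gcd(5, 25) = 5.
So t = 5 is the smallest counterexample.

t = 5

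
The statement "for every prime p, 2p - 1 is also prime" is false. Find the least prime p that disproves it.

p = 5

A counterexample is any prime p such that 2p - 1 is not prime; we check each in order.
p = 2: 2p - 1 = 3, prime.
p = 3: 2p - 1 = 5, prime.
p = 5: 2p - 1 = 9 = 3 × 3, not prime.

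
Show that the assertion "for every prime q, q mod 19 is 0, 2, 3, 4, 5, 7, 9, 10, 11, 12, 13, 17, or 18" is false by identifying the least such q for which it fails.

We need the least prime q for which the claim fails.
For q = 2, 3, 5, 7, …, 41, 43, 47 the conclusion holds.
q = 53: 53 mod 19 = 15 — not in {0, 2, 3, 4, 5, 7, 9, 10, 11, 12, 13, 17, 18}.
Thus q = 53 disproves the claim, and no smaller q works.

q = 53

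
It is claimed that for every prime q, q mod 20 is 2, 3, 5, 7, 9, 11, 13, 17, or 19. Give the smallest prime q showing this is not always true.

q = 41

For q = 2, 3, 5, 7, …, 29, 31, 37 the conclusion holds.
q = 41: 41 mod 20 = 1 — not in {2, 3, 5, 7, 9, 11, 13, 17, 19}.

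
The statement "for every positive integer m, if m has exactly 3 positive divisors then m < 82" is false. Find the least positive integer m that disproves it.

Check each positive integer m in order until m has exactly 3 positive divisors but the claim fails.
m = 4: τ(4) = 3; 4 < 82.
m = 9: τ(9) = 3; 9 < 82.
m = 25: τ(25) = 3; 25 < 82.
m = 49: τ(49) = 3; 49 < 82.
m = 121: τ(121) = 3; 121 ≥ 82.

m = 121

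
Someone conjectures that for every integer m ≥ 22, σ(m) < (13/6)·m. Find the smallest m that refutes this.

We need the least integer m ≥ 22 for which the claim fails.
For m = 22, 23 the conclusion holds.
m = 24: σ(24) = 60; 60 ≥ 52.
Hence m = 24 is a counterexample.

m = 24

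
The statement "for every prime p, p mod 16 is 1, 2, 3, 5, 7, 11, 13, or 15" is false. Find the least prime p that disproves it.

A counterexample is any prime p such that the claim fails; we check each in order.
For p = 2, 3, 5, 7, …, 29, 31, 37 the conclusion holds.
p = 41: 41 mod 16 = 9 — not in {1, 2, 3, 5, 7, 11, 13, 15}.
So p = 41 is the smallest counterexample.

p = 41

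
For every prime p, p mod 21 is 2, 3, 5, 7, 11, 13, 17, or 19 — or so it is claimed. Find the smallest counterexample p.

p = 29

Check each prime p in order until the claim fails.
For p = 2, 3, 5, 7, 11, 13, 17, 19, 23 the conclusion holds.
p = 29: 29 mod 21 = 8 — not in {2, 3, 5, 7, 11, 13, 17, 19}.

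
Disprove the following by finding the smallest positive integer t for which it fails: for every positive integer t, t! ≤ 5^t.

Check each positive integer t in order until t! > 5^t.
For t = 1, 2, 3, 4, …, 9, 10, 11 the conclusion holds.
t = 12: t! = 479001600 and 5^t = 244140625, so 479001600 > 244140625.

t = 12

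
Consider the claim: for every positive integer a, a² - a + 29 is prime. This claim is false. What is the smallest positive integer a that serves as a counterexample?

Check each positive integer a in order until a² - a + 29 is not prime.
a = 1: a² - a + 29 = 29, prime.
a = 2: a² - a + 29 = 31, prime.
a = 3: a² - a + 29 = 35 = 5 × 7, composite.
So a = 3 is the smallest counterexample.

a = 3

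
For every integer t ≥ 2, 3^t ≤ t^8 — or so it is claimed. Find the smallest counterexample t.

t = 23

Check each integer t ≥ 2 in order until 3^t > t^8.
The first 21 eligible values, up to t = 22, all satisfy the conclusion.
t = 23: 3^t = 94143178827 and t^8 = 78310985281, so 94143178827 > 78310985281.
So t = 23 is the smallest counterexample.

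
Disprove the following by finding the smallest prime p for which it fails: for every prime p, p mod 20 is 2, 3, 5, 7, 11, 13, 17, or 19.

p = 29

The first 9 eligible values, up to p = 23, all satisfy the conclusion.
p = 29: 29 mod 20 = 9 — not in {2, 3, 5, 7, 11, 13, 17, 19}.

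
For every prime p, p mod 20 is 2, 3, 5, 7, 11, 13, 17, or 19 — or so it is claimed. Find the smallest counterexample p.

For p = 2, 3, 5, 7, 11, 13, 17, 19, 23 the conclusion holds.
p = 29: 29 mod 20 = 9 — not in {2, 3, 5, 7, 11, 13, 17, 19}.
Hence p = 29 is a counterexample.

p = 29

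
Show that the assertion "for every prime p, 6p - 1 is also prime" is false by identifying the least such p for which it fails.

p = 11

Check each prime p in order until 6p - 1 is not prime.
The first 4 eligible values, up to p = 7, all satisfy the conclusion.
p = 11: 6p - 1 = 65 = 5 × 13, not prime.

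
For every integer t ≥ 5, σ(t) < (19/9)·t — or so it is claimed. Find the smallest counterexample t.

t = 12

Check each integer t ≥ 5 in order until the claim fails.
t = 5: σ(5) = 6; 6 < 95/9.
t = 6: σ(6) = 12; 12 < 38/3.
t = 7: σ(7) = 8; 8 < 133/9.
t = 8: σ(8) = 15; 15 < 152/9.
t = 9: σ(9) = 13; 13 < 19.
t = 10: σ(10) = 18; 18 < 190/9.
t = 11: σ(11) = 12; 12 < 209/9.
t = 12: σ(12) = 28; 28 ≥ 76/3.
So t = 12 is the smallest counterexample.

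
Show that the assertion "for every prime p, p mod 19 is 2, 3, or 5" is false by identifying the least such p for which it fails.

p = 7

A counterexample is any prime p such that the claim fails; we check each in order.
For p = 2, 3, 5 the conclusion holds.
p = 7: 7 mod 19 = 7 — not in {2, 3, 5}.
So p = 7 is the smallest counterexample.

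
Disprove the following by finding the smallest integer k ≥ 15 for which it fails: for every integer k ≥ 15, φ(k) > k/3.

We need the least integer k ≥ 15 for which the claim fails.
For k = 15, 16, 17 the conclusion holds.
k = 18: φ(18) = 6 and 18/3 = 6, so φ(18) ≤ 18/3.
Hence k = 18 is a counterexample.

k = 18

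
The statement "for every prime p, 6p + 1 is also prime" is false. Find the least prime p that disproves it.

p = 19

Check each prime p in order until 6p + 1 is not prime.
The first 7 eligible values, up to p = 17, all satisfy the conclusion.
p = 19: 6p + 1 = 115 = 5 × 23, not prime.
Thus p = 19 disproves the claim, and no smaller p works.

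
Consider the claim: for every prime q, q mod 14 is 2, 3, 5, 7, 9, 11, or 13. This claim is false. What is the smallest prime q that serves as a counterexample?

q = 29

The first 9 eligible values, up to q = 23, all satisfy the conclusion.
q = 29: 29 mod 14 = 1 — not in {2, 3, 5, 7, 9, 11, 13}.
Thus q = 29 disproves the claim, and no smaller q works.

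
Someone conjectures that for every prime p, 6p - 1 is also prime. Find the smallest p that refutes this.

p = 11

A counterexample is any prime p such that 6p - 1 is not prime; we check each in order.
The first 4 eligible values, up to p = 7, all satisfy the conclusion.
p = 11: 6p - 1 = 65 = 5 × 13, not prime.
Hence p = 11 is a counterexample.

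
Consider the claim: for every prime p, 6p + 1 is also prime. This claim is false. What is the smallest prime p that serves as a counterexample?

p = 19

The first 7 eligible values, up to p = 17, all satisfy the conclusion.
p = 19: 6p + 1 = 115 = 5 × 23, not prime.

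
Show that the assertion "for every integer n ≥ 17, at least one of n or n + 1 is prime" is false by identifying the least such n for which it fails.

Check each integer n ≥ 17 in order until n, n + 1 are both composite.
For n = 17, 18, 19 the conclusion holds.
n = 20: 20 = 2 × 10; 21 = 3 × 7 — both composite.
Hence n = 20 is a counterexample.

n = 20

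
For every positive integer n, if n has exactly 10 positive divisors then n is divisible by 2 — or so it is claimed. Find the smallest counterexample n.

n = 405

For n = 48, 80, 112, 162, 176, 208, 272, 304, 368 the conclusion holds.
n = 405: τ(405) = 10; 405 mod 2 = 1.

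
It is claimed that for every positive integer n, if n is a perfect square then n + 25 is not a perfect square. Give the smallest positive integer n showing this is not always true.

A counterexample is any positive integer n such that n is a perfect square but n + 25 is a perfect square; we check each in order.
The first 11 eligible values, up to n = 121, all satisfy the conclusion.
n = 144: 144 = 12² and 144 + 25 = 169 = 13².

n = 144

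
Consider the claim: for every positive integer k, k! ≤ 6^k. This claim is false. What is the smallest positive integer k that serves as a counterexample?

k = 14

For k = 1, 2, 3, 4, …, 11, 12, 13 the conclusion holds.
k = 14: k! = 87178291200 and 6^k = 78364164096, so 87178291200 > 78364164096.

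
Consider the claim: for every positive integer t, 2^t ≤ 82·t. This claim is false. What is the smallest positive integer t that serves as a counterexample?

t = 10

We need the least positive integer t for which 2^t > 82·t.
For t = 1, 2, 3, 4, 5, 6, 7, 8, 9 the conclusion holds.
t = 10: 2^t = 1024 and 82·t = 820, so 1024 > 820.
So t = 10 is the smallest counterexample.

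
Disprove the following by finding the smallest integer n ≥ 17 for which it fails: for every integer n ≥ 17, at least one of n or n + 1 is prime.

Check each integer n ≥ 17 in order until n, n + 1 are both composite.
For n = 17, 18, 19 the conclusion holds.
n = 20: 20 = 2 × 10; 21 = 3 × 7 — both composite.
So n = 20 is the smallest counterexample.

n = 20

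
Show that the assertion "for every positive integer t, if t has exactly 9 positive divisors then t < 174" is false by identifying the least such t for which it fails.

t = 196

We need the least positive integer t for which t has exactly 9 positive divisors but the claim fails.
t = 36: τ(36) = 9; 36 < 174.
t = 100: τ(100) = 9; 100 < 174.
t = 196: τ(196) = 9; 196 ≥ 174.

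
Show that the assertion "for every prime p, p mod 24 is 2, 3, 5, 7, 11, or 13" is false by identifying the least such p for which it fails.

A counterexample is any prime p such that the claim fails; we check each in order.
p = 2: 2 mod 24 = 2.
p = 3: 3 mod 24 = 3.
p = 5: 5 mod 24 = 5.
p = 7: 7 mod 24 = 7.
p = 11: 11 mod 24 = 11.
p = 13: 13 mod 24 = 13.
p = 17: 17 mod 24 = 17 — not in {2, 3, 5, 7, 11, 13}.
Hence p = 17 is a counterexample.

p = 17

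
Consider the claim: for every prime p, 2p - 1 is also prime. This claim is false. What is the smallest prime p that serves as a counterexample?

We need the least prime p for which 2p - 1 is not prime.
For p = 2, 3 the conclusion holds.
p = 5: 2p - 1 = 9 = 3 × 3, not prime.
Thus p = 5 disproves the claim, and no smaller p works.

p = 5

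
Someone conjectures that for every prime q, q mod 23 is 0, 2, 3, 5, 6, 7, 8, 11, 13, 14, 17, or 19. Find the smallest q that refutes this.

q = 41

Check each prime q in order until the claim fails.
The first 12 eligible values, up to q = 37, all satisfy the conclusion.
q = 41: 41 mod 23 = 18 — not in {0, 2, 3, 5, 6, 7, 8, 11, 13, 14, 17, 19}.
Hence q = 41 is a counterexample.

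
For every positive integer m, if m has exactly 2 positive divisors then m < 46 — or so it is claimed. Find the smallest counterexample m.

For m = 2, 3, 5, 7, …, 37, 41, 43 the conclusion holds.
m = 47: τ(47) = 2; 47 ≥ 46.
Hence m = 47 is a counterexample.

m = 47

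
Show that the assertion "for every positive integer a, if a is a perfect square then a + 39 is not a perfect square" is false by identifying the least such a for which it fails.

a = 25

We need the least positive integer a for which a is a perfect square but a + 39 is a perfect square.
a = 1: 1 + 39 = 40, not a perfect square.
a = 4: 4 + 39 = 43, not a perfect square.
a = 9: 9 + 39 = 48, not a perfect square.
a = 16: 16 + 39 = 55, not a perfect square.
a = 25: 25 = 5² and 25 + 39 = 64 = 8².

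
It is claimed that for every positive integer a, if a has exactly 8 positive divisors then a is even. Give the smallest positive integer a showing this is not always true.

a = 105

A counterexample is any positive integer a such that a has exactly 8 positive divisors but a is odd; we check each in order.
For a = 24, 30, 40, 42, …, 88, 102, 104 the conclusion holds.
a = 105: divisors of 105: 1, 3, 5, 7, 15, 21, 35, 105; 105 is odd.
Hence a = 105 is a counterexample.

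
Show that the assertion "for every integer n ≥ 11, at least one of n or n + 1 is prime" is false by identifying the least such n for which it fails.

A counterexample is any integer n ≥ 11 such that n, n + 1 are both composite; we check each in order.
n = 11: 11 is prime.
n = 12: 13 is prime.
n = 13: 13 is prime.
n = 14: 14 = 2 × 7; 15 = 3 × 5 — both composite.
Hence n = 14 is a counterexample.

n = 14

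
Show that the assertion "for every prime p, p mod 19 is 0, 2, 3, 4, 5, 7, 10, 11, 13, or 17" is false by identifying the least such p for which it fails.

p = 31

A counterexample is any prime p such that the claim fails; we check each in order.
For p = 2, 3, 5, 7, 11, 13, 17, 19, 23, 29 the conclusion holds.
p = 31: 31 mod 19 = 12 — not in {0, 2, 3, 4, 5, 7, 10, 11, 13, 17}.
So p = 31 is the smallest counterexample.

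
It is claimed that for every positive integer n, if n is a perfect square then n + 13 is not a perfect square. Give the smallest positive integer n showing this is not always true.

n = 1: 1 + 13 = 14, not a perfect square.
n = 4: 4 + 13 = 17, not a perfect square.
n = 9: 9 + 13 = 22, not a perfect square.
n = 16: 16 + 13 = 29, not a perfect square.
n = 25: 25 + 13 = 38, not a perfect square.
n = 36: 36 = 6² and 36 + 13 = 49 = 7².

n = 36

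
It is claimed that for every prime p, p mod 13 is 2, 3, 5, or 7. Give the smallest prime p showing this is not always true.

We need the least prime p for which the claim fails.
p = 2: 2 mod 13 = 2.
p = 3: 3 mod 13 = 3.
p = 5: 5 mod 13 = 5.
p = 7: 7 mod 13 = 7.
p = 11: 11 mod 13 = 11 — not in {2, 3, 5, 7}.
Thus p = 11 disproves the claim, and no smaller p works.

p = 11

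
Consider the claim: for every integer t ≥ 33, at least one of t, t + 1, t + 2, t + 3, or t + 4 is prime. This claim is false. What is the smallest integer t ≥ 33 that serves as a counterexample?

t = 48

Check each integer t ≥ 33 in order until t, t + 1, t + 2, t + 3, t + 4 are all composite.
The first 15 eligible values, up to t = 47, all satisfy the conclusion.
t = 48: 48 = 2 × 24; 49 = 7 × 7; 50 = 2 × 25; 51 = 3 × 17; 52 = 2 × 26 — all composite.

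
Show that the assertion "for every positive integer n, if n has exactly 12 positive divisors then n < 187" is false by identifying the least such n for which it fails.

We need the least positive integer n for which n has exactly 12 positive divisors but the claim fails.
For n = 60, 72, 84, 90, …, 150, 156, 160 the conclusion holds.
n = 198: τ(198) = 12; 198 ≥ 187.

n = 198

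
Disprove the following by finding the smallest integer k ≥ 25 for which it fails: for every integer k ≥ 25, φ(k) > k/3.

Check each integer k ≥ 25 in order until the claim fails.
The first 5 eligible values, up to k = 29, all satisfy the conclusion.
k = 30: φ(30) = 8 and 30/3 = 10, so φ(30) ≤ 30/3.

k = 30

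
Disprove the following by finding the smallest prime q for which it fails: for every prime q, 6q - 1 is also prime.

We need the least prime q for which 6q - 1 is not prime.
The first 4 eligible values, up to q = 7, all satisfy the conclusion.
q = 11: 6q - 1 = 65 = 5 × 13, not prime.

q = 11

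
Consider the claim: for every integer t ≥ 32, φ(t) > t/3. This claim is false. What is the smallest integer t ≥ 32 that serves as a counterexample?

A counterexample is any integer t ≥ 32 such that the claim fails; we check each in order.
The first 4 eligible values, up to t = 35, all satisfy the conclusion.
t = 36: φ(36) = 12 and 36/3 = 12, so φ(36) ≤ 36/3.
Hence t = 36 is a counterexample.

t = 36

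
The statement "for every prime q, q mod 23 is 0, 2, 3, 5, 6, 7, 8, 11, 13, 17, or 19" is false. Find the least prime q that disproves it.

We need the least prime q for which the claim fails.
The first 11 eligible values, up to q = 31, all satisfy the conclusion.
q = 37: 37 mod 23 = 14 — not in {0, 2, 3, 5, 6, 7, 8, 11, 13, 17, 19}.
So q = 37 is the smallest counterexample.

q = 37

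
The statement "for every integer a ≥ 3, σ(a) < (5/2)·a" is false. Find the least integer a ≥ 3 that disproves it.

For a = 3, 4, 5, 6, …, 21, 22, 23 the conclusion holds.
a = 24: σ(24) = 60; 60 ≥ 60.
Hence a = 24 is a counterexample.

a = 24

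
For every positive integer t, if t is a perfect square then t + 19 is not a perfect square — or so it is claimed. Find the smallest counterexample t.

A counterexample is any positive integer t such that t is a perfect square but t + 19 is a perfect square; we check each in order.
For t = 1, 4, 9, 16, 25, 36, 49, 64 the conclusion holds.
t = 81: 81 = 9² and 81 + 19 = 100 = 10².
Thus t = 81 disproves the claim, and no smaller t works.

t = 81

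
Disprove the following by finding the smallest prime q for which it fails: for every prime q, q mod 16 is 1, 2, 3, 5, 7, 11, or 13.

q = 31

For q = 2, 3, 5, 7, 11, 13, 17, 19, 23, 29 the conclusion holds.
q = 31: 31 mod 16 = 15 — not in {1, 2, 3, 5, 7, 11, 13}.
So q = 31 is the smallest counterexample.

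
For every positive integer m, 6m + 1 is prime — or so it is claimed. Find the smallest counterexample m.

m = 1: 6m + 1 = 7, prime.
m = 2: 6m + 1 = 13, prime.
m = 3: 6m + 1 = 19, prime.
m = 4: 6m + 1 = 25 = 5 × 5, composite.
Hence m = 4 is a counterexample.

m = 4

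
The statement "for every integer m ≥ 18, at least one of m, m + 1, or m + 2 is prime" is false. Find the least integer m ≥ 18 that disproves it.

m = 20

We need the least integer m ≥ 18 for which m, m + 1, m + 2 are all composite.
For m = 18, 19 the conclusion holds.
m = 20: 20 = 2 × 10; 21 = 3 × 7; 22 = 2 × 11 — all composite.
Hence m = 20 is a counterexample.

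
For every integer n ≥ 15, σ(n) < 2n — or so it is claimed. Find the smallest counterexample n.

We need the least integer n ≥ 15 for which the claim fails.
For n = 15, 16, 17 the conclusion holds.
n = 18: σ(18) = 39; 39 ≥ 36.

n = 18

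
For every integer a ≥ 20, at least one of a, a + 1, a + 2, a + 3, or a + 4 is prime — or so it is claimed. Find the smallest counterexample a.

We need the least integer a ≥ 20 for which a, a + 1, a + 2, a + 3, a + 4 are all composite.
The first 4 eligible values, up to a = 23, all satisfy the conclusion.
a = 24: 24 = 2 × 12; 25 = 5 × 5; 26 = 2 × 13; 27 = 3 × 9; 28 = 2 × 14 — all composite.
Hence a = 24 is a counterexample.

a = 24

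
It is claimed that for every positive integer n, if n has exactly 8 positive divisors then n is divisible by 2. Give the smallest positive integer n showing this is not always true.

n = 105

For n = 24, 30, 40, 42, …, 88, 102, 104 the conclusion holds.
n = 105: τ(105) = 8; 105 mod 2 = 1.
Hence n = 105 is a counterexample.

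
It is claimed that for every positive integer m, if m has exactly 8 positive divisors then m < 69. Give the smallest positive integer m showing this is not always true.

m = 70

We need the least positive integer m for which m has exactly 8 positive divisors but the claim fails.
For m = 24, 30, 40, 42, 54, 56, 66 the conclusion holds.
m = 70: τ(70) = 8; 70 ≥ 69.
So m = 70 is the smallest counterexample.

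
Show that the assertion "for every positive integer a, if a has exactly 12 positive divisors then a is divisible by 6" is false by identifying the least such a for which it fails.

We need the least positive integer a for which a has exactly 12 positive divisors but a is not divisible by 6.
For a = 60, 72, 84, 90, 96, 108, 126, 132 the conclusion holds.
a = 140: τ(140) = 12; 140 mod 6 = 2.
Hence a = 140 is a counterexample.

a = 140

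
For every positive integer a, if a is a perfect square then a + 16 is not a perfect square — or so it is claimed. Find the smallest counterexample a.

a = 9

A counterexample is any positive integer a such that a is a perfect square but a + 16 is a perfect square; we check each in order.
a = 1: 1 + 16 = 17, not a perfect square.
a = 4: 4 + 16 = 20, not a perfect square.
a = 9: 9 = 3² and 9 + 16 = 25 = 5².
Thus a = 9 disproves the claim, and no smaller a works.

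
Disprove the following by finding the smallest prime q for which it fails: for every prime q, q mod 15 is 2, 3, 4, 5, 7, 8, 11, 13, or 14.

For q = 2, 3, 5, 7, 11, 13, 17, 19, 23, 29 the conclusion holds.
q = 31: 31 mod 15 = 1 — not in {2, 3, 4, 5, 7, 8, 11, 13, 14}.

q = 31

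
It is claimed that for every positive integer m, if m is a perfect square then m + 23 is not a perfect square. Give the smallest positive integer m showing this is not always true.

m = 121

Check each positive integer m in order until m is a perfect square but m + 23 is a perfect square.
For m = 1, 4, 9, 16, 25, 36, 49, 64, 81, 100 the conclusion holds.
m = 121: 121 = 11² and 121 + 23 = 144 = 12².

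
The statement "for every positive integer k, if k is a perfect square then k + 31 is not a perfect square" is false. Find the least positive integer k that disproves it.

k = 225

Check each positive integer k in order until k is a perfect square but k + 31 is a perfect square.
The first 14 eligible values, up to k = 196, all satisfy the conclusion.
k = 225: 225 = 15² and 225 + 31 = 256 = 16².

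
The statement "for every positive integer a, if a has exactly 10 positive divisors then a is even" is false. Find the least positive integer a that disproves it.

We need the least positive integer a for which a has exactly 10 positive divisors but a is odd.
The first 9 eligible values, up to a = 368, all satisfy the conclusion.
a = 405: divisors of 405: 10 divisors; 405 is odd.

a = 405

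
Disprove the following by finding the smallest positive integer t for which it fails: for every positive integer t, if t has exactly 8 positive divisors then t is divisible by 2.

A counterexample is any positive integer t such that t has exactly 8 positive divisors but t is not divisible by 2; we check each in order.
For t = 24, 30, 40, 42, …, 88, 102, 104 the conclusion holds.
t = 105: τ(105) = 8; 105 mod 2 = 1.

t = 105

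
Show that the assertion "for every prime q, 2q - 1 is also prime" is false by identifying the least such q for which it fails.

Check each prime q in order until 2q - 1 is not prime.
For q = 2, 3 the conclusion holds.
q = 5: 2q - 1 = 9 = 3 × 3, not prime.

q = 5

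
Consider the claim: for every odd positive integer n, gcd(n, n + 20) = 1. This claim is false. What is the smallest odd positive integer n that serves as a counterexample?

n = 5

We need the least odd positive integer n for which gcd(n, n + 20) > 1.
n = 1: gcd(1, 21) = 1.
n = 3: gcd(3, 23) = 1.
n = 5: gcd(5, 25) = 5.
Thus n = 5 disproves the claim, and no smaller n works.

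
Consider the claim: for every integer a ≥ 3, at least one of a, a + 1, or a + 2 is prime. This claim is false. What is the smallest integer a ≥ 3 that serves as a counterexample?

We need the least integer a ≥ 3 for which a, a + 1, a + 2 are all composite.
For a = 3, 4, 5, 6, 7 the conclusion holds.
a = 8: 8 = 2 × 4; 9 = 3 × 3; 10 = 2 × 5 — all composite.

a = 8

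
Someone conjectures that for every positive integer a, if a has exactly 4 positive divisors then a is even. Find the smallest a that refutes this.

Check each positive integer a in order until a has exactly 4 positive divisors but a is odd.
a = 6: divisors of 6: 1, 2, 3, 6; 6 is even.
a = 8: divisors of 8: 1, 2, 4, 8; 8 is even.
a = 10: divisors of 10: 1, 2, 5, 10; 10 is even.
a = 14: divisors of 14: 1, 2, 7, 14; 14 is even.
a = 15: divisors of 15: 1, 3, 5, 15; 15 is odd.
Thus a = 15 disproves the claim, and no smaller a works.

a = 15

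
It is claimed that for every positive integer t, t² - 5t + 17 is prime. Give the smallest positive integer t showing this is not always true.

t = 13

We need the least positive integer t for which t² - 5t + 17 is not prime.
For t = 1, 2, 3, 4, …, 10, 11, 12 the conclusion holds.
t = 13: t² - 5t + 17 = 121 = 11 × 11, composite.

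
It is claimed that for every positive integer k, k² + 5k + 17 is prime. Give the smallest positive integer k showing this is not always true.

k = 8

Check each positive integer k in order until k² + 5k + 17 is not prime.
k = 1: k² + 5k + 17 = 23, prime.
k = 2: k² + 5k + 17 = 31, prime.
k = 3: k² + 5k + 17 = 41, prime.
k = 4: k² + 5k + 17 = 53, prime.
k = 5: k² + 5k + 17 = 67, prime.
k = 6: k² + 5k + 17 = 83, prime.
k = 7: k² + 5k + 17 = 101, prime.
k = 8: k² + 5k + 17 = 121 = 11 × 11, composite.
Thus k = 8 disproves the claim, and no smaller k works.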